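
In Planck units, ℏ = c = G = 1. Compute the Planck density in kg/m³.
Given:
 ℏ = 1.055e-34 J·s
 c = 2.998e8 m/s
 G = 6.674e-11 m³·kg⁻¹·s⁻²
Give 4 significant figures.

5.154e96 kg/m³

The unique combination of the constants set to 1 with dimensions of density is ρ_P = c⁵/(ℏG²).
  = 2.422e42 / 4.699e-55
  = 5.154e96 kg/m³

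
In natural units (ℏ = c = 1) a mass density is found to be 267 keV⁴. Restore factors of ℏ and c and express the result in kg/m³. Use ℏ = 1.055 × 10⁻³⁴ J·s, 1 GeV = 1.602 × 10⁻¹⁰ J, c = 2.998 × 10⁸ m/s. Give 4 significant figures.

0.06184 kg/m³

Mass density is [E]/(c²[L]³) = [E]⁴/(ℏ³c⁵).
1 GeV⁴ → 1/(ℏ³c⁵) × (1 GeV in J)⁴ = 2.316 × 10²⁰ kg/m³.
Convert the energy scale: 267 keV⁴ = 2.67 × 10⁻²² GeV⁴.
Result: 2.67 × 10⁻²² × 2.316 × 10²⁰ = 0.06184 kg/m³.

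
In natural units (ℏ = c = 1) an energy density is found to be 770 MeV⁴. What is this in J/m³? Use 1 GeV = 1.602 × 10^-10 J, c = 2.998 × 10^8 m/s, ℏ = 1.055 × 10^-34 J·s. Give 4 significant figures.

[E]/[L]³ = [E]⁴/(ℏc)³; restore (ℏc)⁻³.
1 GeV⁴ → 1/(ℏc)³ × (1 GeV in J)⁴ = 2.082 × 10^37 J/m³.
Convert the energy scale: 770 MeV⁴ = 7.70 × 10^-10 GeV⁴.
Result: 7.70 × 10^-10 × 2.082 × 10^37 = 1.603 × 10^28 J/m³.

1.603 × 10^28 J/m³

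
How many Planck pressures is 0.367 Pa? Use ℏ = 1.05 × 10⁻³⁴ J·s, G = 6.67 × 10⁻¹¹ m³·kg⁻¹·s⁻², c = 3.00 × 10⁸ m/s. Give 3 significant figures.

Planck pressure: p_P = c⁷/(ℏG²) = 4.68 × 10¹¹³ Pa.
0.367 / 4.68 × 10¹¹³ = 7.84 × 10⁻¹¹⁵

7.84 × 10⁻¹¹⁵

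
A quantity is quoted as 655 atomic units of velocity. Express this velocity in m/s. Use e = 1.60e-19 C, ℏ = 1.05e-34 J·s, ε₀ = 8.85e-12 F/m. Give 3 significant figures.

One atomic unit of velocity: v_au = e²/(4πε₀ℏ) = 2.19e6 m/s.
655 × 2.19e6 m/s = 1.44e9 m/s

1.44e9 m/s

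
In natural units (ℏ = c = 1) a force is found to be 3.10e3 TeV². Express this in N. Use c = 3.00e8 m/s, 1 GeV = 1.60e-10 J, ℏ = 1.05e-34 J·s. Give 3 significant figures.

Force is [E]/[L] = [E]²/(ℏc); restore (ℏc)⁻¹.
1 GeV² → 1/(ℏc) × (1 GeV in J)² = 8.13e5 N.
Convert the energy scale: 3.10e3 TeV² = 3.10e9 GeV².
Result: 3.10e9 × 8.13e5 = 2.52e15 N.

2.52e15 N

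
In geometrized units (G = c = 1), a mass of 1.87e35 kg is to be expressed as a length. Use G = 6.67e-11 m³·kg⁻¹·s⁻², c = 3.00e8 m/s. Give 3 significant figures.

In G = c = 1 units mass has dimensions of length; the conversion factor is G/c².
1.87e35 kg × (G/c²) = 1.39e8 m

1.39e8 m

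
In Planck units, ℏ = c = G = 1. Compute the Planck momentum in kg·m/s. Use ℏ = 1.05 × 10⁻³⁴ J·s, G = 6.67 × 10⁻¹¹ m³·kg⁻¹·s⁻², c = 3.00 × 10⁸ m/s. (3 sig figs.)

6.52 kg·m/s

Dimensional analysis gives p_P = √(ℏc³/G).
  = √(42.5)
  = 6.52 kg·m/s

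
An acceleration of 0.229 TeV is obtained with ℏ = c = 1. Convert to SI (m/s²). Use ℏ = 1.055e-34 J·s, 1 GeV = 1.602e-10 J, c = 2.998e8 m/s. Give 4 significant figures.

1.043e35 m/s²

Acceleration is [L]/[T]² = c·[E]/ℏ.
1 GeV → c/ℏ × (1 GeV in J) = 4.552e32 m/s².
Convert the energy scale: 0.229 TeV = 229 GeV.
Result: 229 × 4.552e32 = 1.043e35 m/s².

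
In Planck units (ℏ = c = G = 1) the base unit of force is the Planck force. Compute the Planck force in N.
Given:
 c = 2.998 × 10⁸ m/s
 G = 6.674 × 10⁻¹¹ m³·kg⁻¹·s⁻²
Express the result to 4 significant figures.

1.210 × 10⁴⁴ N

F_P = c⁴/G
  = 8.078 × 10³³ / 6.674 × 10⁻¹¹
  = 1.210 × 10⁴⁴ N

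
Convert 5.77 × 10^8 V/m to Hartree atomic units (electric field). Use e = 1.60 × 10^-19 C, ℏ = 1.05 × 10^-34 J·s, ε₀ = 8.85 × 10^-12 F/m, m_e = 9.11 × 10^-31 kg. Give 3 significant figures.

atomic unit of electric field: E_au = E_h/(e a₀) = m_e²e⁵/((4πε₀)³ℏ⁴) = 5.20 × 10^11 V/m.
5.77 × 10^8 / 5.20 × 10^11 = 1.11 × 10^-3

1.11 × 10^-3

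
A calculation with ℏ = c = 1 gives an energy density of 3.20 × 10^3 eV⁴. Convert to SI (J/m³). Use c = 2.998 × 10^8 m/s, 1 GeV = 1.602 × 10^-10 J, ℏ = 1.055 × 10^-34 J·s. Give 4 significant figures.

6.661 × 10^4 J/m³

[E]/[L]³ = [E]⁴/(ℏc)³; restore (ℏc)⁻³.
1 GeV⁴ → 1/(ℏc)³ × (1 GeV in J)⁴ = 2.082 × 10^37 J/m³.
Convert the energy scale: 3.20 × 10^3 eV⁴ = 3.20 × 10^-33 GeV⁴.
Result: 3.20 × 10^-33 × 2.082 × 10^37 = 6.661 × 10^4 J/m³.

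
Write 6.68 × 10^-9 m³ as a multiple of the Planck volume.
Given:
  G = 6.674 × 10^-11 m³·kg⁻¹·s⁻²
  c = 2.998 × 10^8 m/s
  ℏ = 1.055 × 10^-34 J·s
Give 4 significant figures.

1.581 × 10^96

Planck volume: V_P = (ℏG/c³)^(3/2) = 4.224 × 10^-105 m³.
6.68 × 10^-9 / 4.224 × 10^-105 = 1.581 × 10^96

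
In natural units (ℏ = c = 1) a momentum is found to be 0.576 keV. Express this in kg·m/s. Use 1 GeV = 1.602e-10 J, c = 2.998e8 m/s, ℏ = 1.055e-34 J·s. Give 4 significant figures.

3.078e-25 kg·m/s

Momentum is [E]/c; divide by c.
1 GeV → 1/c × (1 GeV in J) = 5.344e-19 kg·m/s.
Convert the energy scale: 0.576 keV = 5.76e-7 GeV.
Result: 5.76e-7 × 5.344e-19 = 3.078e-25 kg·m/s.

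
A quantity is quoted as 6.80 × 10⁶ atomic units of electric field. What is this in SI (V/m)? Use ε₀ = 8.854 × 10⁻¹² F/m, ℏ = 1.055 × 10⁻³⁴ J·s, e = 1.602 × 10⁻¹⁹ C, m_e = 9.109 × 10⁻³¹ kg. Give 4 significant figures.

3.489 × 10¹⁸ V/m

One atomic unit of electric field: E_au = E_h/(e a₀) = m_e²e⁵/((4πε₀)³ℏ⁴) = 5.131 × 10¹¹ V/m.
6.80 × 10⁶ × 5.131 × 10¹¹ V/m = 3.489 × 10¹⁸ V/m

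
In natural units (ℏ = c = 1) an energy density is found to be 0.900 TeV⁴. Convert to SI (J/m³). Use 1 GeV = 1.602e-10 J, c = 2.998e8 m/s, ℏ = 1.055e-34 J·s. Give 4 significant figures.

1.873e49 J/m³

[E]/[L]³ = [E]⁴/(ℏc)³; restore (ℏc)⁻³.
1 GeV⁴ → 1/(ℏc)³ × (1 GeV in J)⁴ = 2.082e37 J/m³.
Convert the energy scale: 0.900 TeV⁴ = 9.00e11 GeV⁴.
Result: 9.00e11 × 2.082e37 = 1.873e49 J/m³.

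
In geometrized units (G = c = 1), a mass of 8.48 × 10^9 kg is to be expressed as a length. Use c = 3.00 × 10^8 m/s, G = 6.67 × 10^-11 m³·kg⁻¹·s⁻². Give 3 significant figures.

In G = c = 1 units mass has dimensions of length; the conversion factor is G/c².
8.48 × 10^9 kg × (G/c²) = 6.28 × 10^-18 m

6.28 × 10^-18 m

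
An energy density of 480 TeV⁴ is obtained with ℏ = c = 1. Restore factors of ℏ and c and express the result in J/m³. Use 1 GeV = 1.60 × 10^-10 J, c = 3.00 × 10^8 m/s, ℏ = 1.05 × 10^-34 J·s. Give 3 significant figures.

1.01 × 10^52 J/m³

[E]/[L]³ = [E]⁴/(ℏc)³; restore (ℏc)⁻³.
1 GeV⁴ → 1/(ℏc)³ × (1 GeV in J)⁴ = 2.10 × 10^37 J/m³.
Convert the energy scale: 480 TeV⁴ = 4.80 × 10^14 GeV⁴.
Result: 4.80 × 10^14 × 2.10 × 10^37 = 1.01 × 10^52 J/m³.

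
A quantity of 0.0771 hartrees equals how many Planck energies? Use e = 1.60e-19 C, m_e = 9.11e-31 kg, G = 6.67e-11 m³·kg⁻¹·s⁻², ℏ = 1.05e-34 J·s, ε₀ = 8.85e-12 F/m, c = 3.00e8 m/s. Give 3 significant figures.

hartree: E_h = m_e e⁴/(4πε₀ℏ)² = 4.38e-18 J
Planck energy: E_P = √(ℏc⁵/G) = 1.96e9 J
0.0771 × 4.38e-18 / 1.96e9 = 1.73e-28

1.73e-28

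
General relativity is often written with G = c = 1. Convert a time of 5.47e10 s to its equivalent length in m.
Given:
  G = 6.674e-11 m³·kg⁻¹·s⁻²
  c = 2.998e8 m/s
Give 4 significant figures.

1.640e19 m

Time → length via c.
5.47e10 s × (c) = 1.640e19 m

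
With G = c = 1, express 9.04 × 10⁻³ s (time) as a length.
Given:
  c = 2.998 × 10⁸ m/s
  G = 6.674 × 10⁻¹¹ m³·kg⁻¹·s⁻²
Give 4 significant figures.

2.710 × 10⁶ m

Time → length via c.
9.04 × 10⁻³ s × (c) = 2.710 × 10⁶ m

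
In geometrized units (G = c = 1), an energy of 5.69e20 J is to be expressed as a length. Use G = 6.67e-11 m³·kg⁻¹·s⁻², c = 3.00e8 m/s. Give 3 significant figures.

Energy → length via G/c⁴.
5.69e20 J × (G/c⁴) = 4.69e-24 m

4.69e-24 m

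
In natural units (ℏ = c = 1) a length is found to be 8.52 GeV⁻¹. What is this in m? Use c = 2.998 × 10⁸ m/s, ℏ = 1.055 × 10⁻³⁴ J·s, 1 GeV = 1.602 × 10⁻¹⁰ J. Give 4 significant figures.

1.682 × 10⁻¹⁵ m

A length is [E]⁻¹ in ℏ=c=1; restore one factor of ℏc.
1 GeV⁻¹ → ℏc × (1 GeV in J)⁻¹ = 1.974 × 10⁻¹⁶ m.
Result: 8.52 × 1.974 × 10⁻¹⁶ = 1.682 × 10⁻¹⁵ m.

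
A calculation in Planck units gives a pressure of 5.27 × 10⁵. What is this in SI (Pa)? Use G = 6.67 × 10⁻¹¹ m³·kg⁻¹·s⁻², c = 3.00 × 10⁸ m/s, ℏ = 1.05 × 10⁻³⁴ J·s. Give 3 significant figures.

2.47 × 10¹¹⁹ Pa

One Planck pressure: p_P = c⁷/(ℏG²) = 4.68 × 10¹¹³ Pa.
5.27 × 10⁵ × 4.68 × 10¹¹³ Pa = 2.47 × 10¹¹⁹ Pa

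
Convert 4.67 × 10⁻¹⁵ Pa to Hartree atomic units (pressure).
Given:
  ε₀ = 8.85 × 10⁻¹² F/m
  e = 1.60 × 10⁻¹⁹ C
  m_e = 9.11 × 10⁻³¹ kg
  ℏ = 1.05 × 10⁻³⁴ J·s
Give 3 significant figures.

atomic unit of pressure: P_au = E_h/a₀³ = m_e⁴e¹⁰/((4πε₀)⁵ℏ⁸) = 3.01 × 10¹³ Pa.
4.67 × 10⁻¹⁵ / 3.01 × 10¹³ = 1.55 × 10⁻²⁸

1.55 × 10⁻²⁸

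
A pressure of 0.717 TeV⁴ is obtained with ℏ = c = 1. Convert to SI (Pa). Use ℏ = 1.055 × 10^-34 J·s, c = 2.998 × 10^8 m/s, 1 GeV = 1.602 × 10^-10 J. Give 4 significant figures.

Pressure is [E]/[L]³ = [E]⁴/(ℏc)³.
1 GeV⁴ → 1/(ℏc)³ × (1 GeV in J)⁴ = 2.082 × 10^37 Pa.
Convert the energy scale: 0.717 TeV⁴ = 7.17 × 10^11 GeV⁴.
Result: 7.17 × 10^11 × 2.082 × 10^37 = 1.493 × 10^49 Pa.

1.493 × 10^49 Pa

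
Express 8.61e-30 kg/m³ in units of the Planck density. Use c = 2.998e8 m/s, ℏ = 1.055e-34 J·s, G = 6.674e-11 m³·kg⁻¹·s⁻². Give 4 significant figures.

Planck density: ρ_P = c⁵/(ℏG²) = 5.154e96 kg/m³.
8.61e-30 / 5.154e96 = 1.671e-126

1.671e-126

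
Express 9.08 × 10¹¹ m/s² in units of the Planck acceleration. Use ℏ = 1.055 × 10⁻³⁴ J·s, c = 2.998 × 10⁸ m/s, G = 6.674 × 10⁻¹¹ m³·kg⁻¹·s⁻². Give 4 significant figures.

1.633 × 10⁻⁴⁰

Planck acceleration: a_P = √(c⁷/(ℏG)) = 5.560 × 10⁵¹ m/s².
9.08 × 10¹¹ / 5.560 × 10⁵¹ = 1.633 × 10⁻⁴⁰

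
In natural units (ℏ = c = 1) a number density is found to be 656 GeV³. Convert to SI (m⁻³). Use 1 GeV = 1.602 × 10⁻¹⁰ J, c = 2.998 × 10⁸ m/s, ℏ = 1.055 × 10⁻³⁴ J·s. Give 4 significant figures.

8.524 × 10⁴⁹ m⁻³

Number density is [L]⁻³ = [E]³/(ℏc)³.
1 GeV³ → 1/(ℏc)³ × (1 GeV in J)³ = 1.299 × 10⁴⁷ m⁻³.
Result: 656 × 1.299 × 10⁴⁷ = 8.524 × 10⁴⁹ m⁻³.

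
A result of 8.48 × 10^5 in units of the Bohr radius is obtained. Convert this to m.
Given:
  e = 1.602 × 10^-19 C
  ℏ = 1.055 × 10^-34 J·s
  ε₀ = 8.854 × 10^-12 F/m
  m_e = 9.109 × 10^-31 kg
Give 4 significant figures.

One Bohr radius: a₀ = 4πε₀ℏ²/(m_e e²) = 5.297 × 10^-11 m.
8.48 × 10^5 × 5.297 × 10^-11 m = 4.492 × 10^-5 m

4.492 × 10^-5 m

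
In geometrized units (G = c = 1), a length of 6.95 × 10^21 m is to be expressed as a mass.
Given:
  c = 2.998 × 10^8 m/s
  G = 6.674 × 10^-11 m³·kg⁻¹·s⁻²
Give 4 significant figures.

Length → mass via c²/G.
6.95 × 10^21 m × (c²/G) = 9.360 × 10^48 kg

9.360 × 10^48 kg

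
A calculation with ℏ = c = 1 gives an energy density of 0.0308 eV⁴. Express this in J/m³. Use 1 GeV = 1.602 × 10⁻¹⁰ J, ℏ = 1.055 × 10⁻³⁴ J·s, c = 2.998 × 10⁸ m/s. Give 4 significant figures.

0.6411 J/m³

[E]/[L]³ = [E]⁴/(ℏc)³; restore (ℏc)⁻³.
1 GeV⁴ → 1/(ℏc)³ × (1 GeV in J)⁴ = 2.082 × 10³⁷ J/m³.
Convert the energy scale: 0.0308 eV⁴ = 3.08 × 10⁻³⁸ GeV⁴.
Result: 3.08 × 10⁻³⁸ × 2.082 × 10³⁷ = 0.6411 J/m³.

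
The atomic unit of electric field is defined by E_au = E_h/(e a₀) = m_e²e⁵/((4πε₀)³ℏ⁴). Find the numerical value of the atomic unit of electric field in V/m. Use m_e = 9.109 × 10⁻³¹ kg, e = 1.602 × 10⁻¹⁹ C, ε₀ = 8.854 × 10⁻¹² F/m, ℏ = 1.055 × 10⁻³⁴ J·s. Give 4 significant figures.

5.131 × 10¹¹ V/m

E_au = E_h/(e a₀) = m_e²e⁵/((4πε₀)³ℏ⁴)
E_h = 4.354 × 10⁻¹⁸ J
a₀ = 5.297 × 10⁻¹¹ m
E_h/(e·a₀) = 5.131 × 10¹¹ V/m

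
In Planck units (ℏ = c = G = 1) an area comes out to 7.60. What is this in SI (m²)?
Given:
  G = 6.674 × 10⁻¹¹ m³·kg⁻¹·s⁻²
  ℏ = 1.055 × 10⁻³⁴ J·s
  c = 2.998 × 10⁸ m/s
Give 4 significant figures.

1.986 × 10⁻⁶⁹ m²

One Planck area: A_P = ℏG/c³ = 2.613 × 10⁻⁷⁰ m².
7.60 × 2.613 × 10⁻⁷⁰ m² = 1.986 × 10⁻⁶⁹ m²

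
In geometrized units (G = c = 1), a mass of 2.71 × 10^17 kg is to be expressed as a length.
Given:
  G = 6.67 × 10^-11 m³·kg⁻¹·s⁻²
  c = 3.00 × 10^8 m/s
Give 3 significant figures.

2.01 × 10^-10 m

In G = c = 1 units mass has dimensions of length; the conversion factor is G/c².
2.71 × 10^17 kg × (G/c²) = 2.01 × 10^-10 m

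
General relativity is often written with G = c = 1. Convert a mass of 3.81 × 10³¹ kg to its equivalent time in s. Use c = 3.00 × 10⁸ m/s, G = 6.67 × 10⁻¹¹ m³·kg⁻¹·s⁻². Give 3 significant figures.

Mass → time via G/c³.
3.81 × 10³¹ kg × (G/c³) = 9.41 × 10⁻⁵ s

9.41 × 10⁻⁵ s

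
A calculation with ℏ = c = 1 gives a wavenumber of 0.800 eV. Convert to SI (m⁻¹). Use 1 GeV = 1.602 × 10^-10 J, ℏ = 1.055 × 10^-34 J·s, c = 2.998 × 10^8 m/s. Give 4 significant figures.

4.052 × 10^6 m⁻¹

Inverse length is [E]/(ℏc).
1 GeV → 1/(ℏc) × (1 GeV in J) = 5.065 × 10^15 m⁻¹.
Convert the energy scale: 0.800 eV = 8.00 × 10^-10 GeV.
Result: 8.00 × 10^-10 × 5.065 × 10^15 = 4.052 × 10^6 m⁻¹.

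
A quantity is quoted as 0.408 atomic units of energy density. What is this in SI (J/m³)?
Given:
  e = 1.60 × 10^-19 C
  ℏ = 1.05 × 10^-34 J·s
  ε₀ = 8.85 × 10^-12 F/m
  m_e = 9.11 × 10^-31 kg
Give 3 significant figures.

One atomic unit of energy density: u_au = E_h/a₀³ = m_e⁴e¹⁰/((4πε₀)⁵ℏ⁸) = 3.01 × 10^13 J/m³.
0.408 × 3.01 × 10^13 J/m³ = 1.23 × 10^13 J/m³

1.23 × 10^13 J/m³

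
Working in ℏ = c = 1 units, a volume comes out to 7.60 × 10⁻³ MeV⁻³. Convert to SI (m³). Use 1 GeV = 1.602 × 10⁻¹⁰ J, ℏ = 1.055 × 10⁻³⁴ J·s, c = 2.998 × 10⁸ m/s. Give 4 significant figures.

5.849 × 10⁻⁴¹ m³

Volume is [L]³ = [E]⁻³·(ℏc)³.
1 GeV⁻³ → (ℏc)³ × (1 GeV in J)⁻³ = 7.696 × 10⁻⁴⁸ m³.
Convert the energy scale: 7.60 × 10⁻³ MeV⁻³ = 7.60 × 10⁶ GeV⁻³.
Result: 7.60 × 10⁶ × 7.696 × 10⁻⁴⁸ = 5.849 × 10⁻⁴¹ m³.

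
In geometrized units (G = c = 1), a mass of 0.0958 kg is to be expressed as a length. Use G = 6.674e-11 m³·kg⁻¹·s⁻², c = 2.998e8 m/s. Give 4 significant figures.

In G = c = 1 units mass has dimensions of length; the conversion factor is G/c².
0.0958 kg × (G/c²) = 7.114e-29 m

7.114e-29 m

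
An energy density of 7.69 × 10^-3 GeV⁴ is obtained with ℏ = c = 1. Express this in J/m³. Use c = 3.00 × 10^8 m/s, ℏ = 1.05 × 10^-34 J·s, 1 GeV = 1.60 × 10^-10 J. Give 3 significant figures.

1.61 × 10^35 J/m³

[E]/[L]³ = [E]⁴/(ℏc)³; restore (ℏc)⁻³.
1 GeV⁴ → 1/(ℏc)³ × (1 GeV in J)⁴ = 2.10 × 10^37 J/m³.
Result: 7.69 × 10^-3 × 2.10 × 10^37 = 1.61 × 10^35 J/m³.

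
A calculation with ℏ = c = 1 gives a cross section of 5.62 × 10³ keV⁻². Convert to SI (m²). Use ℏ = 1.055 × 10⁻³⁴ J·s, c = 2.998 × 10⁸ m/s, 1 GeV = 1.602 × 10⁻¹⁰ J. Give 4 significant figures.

2.191 × 10⁻¹⁶ m²

Area is [L]² = [E]⁻²·(ℏc)²; restore (ℏc)².
1 GeV⁻² → (ℏc)² × (1 GeV in J)⁻² = 3.898 × 10⁻³² m².
Convert the energy scale: 5.62 × 10³ keV⁻² = 5.62 × 10¹⁵ GeV⁻².
Result: 5.62 × 10¹⁵ × 3.898 × 10⁻³² = 2.191 × 10⁻¹⁶ m².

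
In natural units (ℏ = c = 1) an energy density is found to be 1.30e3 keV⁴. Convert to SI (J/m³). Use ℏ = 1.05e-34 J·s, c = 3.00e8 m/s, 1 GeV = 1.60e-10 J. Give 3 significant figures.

2.73e16 J/m³

[E]/[L]³ = [E]⁴/(ℏc)³; restore (ℏc)⁻³.
1 GeV⁴ → 1/(ℏc)³ × (1 GeV in J)⁴ = 2.10e37 J/m³.
Convert the energy scale: 1.30e3 keV⁴ = 1.30e-21 GeV⁴.
Result: 1.30e-21 × 2.10e37 = 2.73e16 J/m³.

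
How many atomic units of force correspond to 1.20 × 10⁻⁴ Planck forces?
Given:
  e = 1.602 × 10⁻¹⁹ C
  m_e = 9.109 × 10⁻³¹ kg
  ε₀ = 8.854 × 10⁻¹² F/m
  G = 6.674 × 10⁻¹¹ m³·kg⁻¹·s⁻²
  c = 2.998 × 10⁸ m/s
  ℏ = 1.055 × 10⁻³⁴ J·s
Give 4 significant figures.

Planck force: F_P = c⁴/G = 1.210 × 10⁴⁴ N
atomic unit of force: F_au = E_h/a₀ = m_e²e⁶/((4πε₀)³ℏ⁴) = 8.220 × 10⁻⁸ N
1.20 × 10⁻⁴ × 1.210 × 10⁴⁴ / 8.220 × 10⁻⁸ = 1.767 × 10⁴⁷

1.767 × 10⁴⁷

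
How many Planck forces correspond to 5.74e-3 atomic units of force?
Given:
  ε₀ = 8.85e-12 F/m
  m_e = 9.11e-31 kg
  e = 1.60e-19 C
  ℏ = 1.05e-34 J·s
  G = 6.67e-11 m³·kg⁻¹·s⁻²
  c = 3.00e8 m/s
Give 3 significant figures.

3.94e-54

atomic unit of force: F_au = E_h/a₀ = m_e²e⁶/((4πε₀)³ℏ⁴) = 8.33e-8 N
Planck force: F_P = c⁴/G = 1.21e44 N
5.74e-3 × 8.33e-8 / 1.21e44 = 3.94e-54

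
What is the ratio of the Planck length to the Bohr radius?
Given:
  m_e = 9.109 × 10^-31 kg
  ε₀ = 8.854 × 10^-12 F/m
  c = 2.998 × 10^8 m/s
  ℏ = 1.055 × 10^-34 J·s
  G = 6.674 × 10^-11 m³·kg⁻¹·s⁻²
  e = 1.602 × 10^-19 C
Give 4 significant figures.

3.051 × 10^-25

Planck length: ℓ_P = √(ℏG/c³) = 1.616 × 10^-35 m
Bohr radius: a₀ = 4πε₀ℏ²/(m_e e²) = 5.297 × 10^-11 m
ratio = 1.616 × 10^-35 / 5.297 × 10^-11 = 3.051 × 10^-25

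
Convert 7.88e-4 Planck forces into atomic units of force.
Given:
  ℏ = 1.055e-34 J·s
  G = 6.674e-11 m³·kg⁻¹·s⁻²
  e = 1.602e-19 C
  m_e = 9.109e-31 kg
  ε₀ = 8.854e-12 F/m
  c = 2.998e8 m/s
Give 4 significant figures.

1.160e48

Planck force: F_P = c⁴/G = 1.210e44 N
atomic unit of force: F_au = E_h/a₀ = m_e²e⁶/((4πε₀)³ℏ⁴) = 8.220e-8 N
7.88e-4 × 1.210e44 / 8.220e-8 = 1.160e48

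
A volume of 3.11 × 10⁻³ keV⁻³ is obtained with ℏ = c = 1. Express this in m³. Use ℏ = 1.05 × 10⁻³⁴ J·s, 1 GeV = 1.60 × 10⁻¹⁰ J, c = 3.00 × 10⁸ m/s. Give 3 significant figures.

Volume is [L]³ = [E]⁻³·(ℏc)³.
1 GeV⁻³ → (ℏc)³ × (1 GeV in J)⁻³ = 7.63 × 10⁻⁴⁸ m³.
Convert the energy scale: 3.11 × 10⁻³ keV⁻³ = 3.11 × 10¹⁵ GeV⁻³.
Result: 3.11 × 10¹⁵ × 7.63 × 10⁻⁴⁸ = 2.37 × 10⁻³² m³.

2.37 × 10⁻³² m³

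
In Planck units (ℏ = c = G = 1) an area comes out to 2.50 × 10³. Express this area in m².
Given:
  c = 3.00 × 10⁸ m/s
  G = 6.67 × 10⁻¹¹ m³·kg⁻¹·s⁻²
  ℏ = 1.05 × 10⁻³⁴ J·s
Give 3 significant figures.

6.48 × 10⁻⁶⁷ m²

One Planck area: A_P = ℏG/c³ = 2.59 × 10⁻⁷⁰ m².
2.50 × 10³ × 2.59 × 10⁻⁷⁰ m² = 6.48 × 10⁻⁶⁷ m²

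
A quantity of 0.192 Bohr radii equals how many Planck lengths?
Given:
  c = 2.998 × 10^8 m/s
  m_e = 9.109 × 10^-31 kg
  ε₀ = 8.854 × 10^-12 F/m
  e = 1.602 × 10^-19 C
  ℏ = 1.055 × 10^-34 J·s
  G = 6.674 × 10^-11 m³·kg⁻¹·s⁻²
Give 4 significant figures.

Bohr radius: a₀ = 4πε₀ℏ²/(m_e e²) = 5.297 × 10^-11 m
Planck length: ℓ_P = √(ℏG/c³) = 1.616 × 10^-35 m
0.192 × 5.297 × 10^-11 / 1.616 × 10^-35 = 6.292 × 10^23

6.292 × 10^23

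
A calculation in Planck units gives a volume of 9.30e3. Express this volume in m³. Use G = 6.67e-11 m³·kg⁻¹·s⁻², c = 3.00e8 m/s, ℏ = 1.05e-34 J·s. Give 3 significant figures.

3.89e-101 m³

One Planck volume: V_P = (ℏG/c³)^(3/2) = 4.18e-105 m³.
9.30e3 × 4.18e-105 m³ = 3.89e-101 m³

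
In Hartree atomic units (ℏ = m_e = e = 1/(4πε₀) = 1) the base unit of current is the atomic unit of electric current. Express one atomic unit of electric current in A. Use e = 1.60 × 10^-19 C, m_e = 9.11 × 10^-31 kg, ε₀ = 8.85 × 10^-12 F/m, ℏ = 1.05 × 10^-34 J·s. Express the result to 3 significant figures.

6.67 × 10^-3 A

I_au = e E_h/ℏ = m_e e⁵/((4πε₀)²ℏ³)
E_h = 4.38 × 10^-18 J
e·E_h/ℏ = 6.67 × 10^-3 A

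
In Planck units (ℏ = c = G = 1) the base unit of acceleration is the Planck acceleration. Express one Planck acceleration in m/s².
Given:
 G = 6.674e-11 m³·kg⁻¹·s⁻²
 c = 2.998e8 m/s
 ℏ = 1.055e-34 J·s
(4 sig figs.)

5.560e51 m/s²

a_P = √(c⁷/(ℏG))
  = √(3.092e103)
  = 5.560e51 m/s²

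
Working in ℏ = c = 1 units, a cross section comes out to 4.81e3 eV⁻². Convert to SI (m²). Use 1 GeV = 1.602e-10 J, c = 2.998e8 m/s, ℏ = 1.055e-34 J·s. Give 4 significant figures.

1.875e-10 m²

Area is [L]² = [E]⁻²·(ℏc)²; restore (ℏc)².
1 GeV⁻² → (ℏc)² × (1 GeV in J)⁻² = 3.898e-32 m².
Convert the energy scale: 4.81e3 eV⁻² = 4.81e21 GeV⁻².
Result: 4.81e21 × 3.898e-32 = 1.875e-10 m².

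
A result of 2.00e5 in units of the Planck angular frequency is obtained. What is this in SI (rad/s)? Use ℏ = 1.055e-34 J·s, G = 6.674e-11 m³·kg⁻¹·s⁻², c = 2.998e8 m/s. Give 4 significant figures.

One Planck angular frequency: ω_P = √(c⁵/(ℏG)) = 1.855e43 rad/s.
2.00e5 × 1.855e43 rad/s = 3.709e48 rad/s

3.709e48 rad/s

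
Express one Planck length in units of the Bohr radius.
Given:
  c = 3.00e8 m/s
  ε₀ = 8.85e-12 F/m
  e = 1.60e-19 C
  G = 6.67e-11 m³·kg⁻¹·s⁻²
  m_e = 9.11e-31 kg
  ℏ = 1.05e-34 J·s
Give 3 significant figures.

Planck length: ℓ_P = √(ℏG/c³) = 1.61e-35 m
Bohr radius: a₀ = 4πε₀ℏ²/(m_e e²) = 5.26e-11 m
ratio = 1.61e-35 / 5.26e-11 = 3.06e-25

3.06e-25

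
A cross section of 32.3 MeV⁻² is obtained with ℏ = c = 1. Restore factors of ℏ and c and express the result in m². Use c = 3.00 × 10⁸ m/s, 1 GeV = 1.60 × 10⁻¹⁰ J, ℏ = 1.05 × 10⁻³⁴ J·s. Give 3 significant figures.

1.25 × 10⁻²⁴ m²

Area is [L]² = [E]⁻²·(ℏc)²; restore (ℏc)².
1 GeV⁻² → (ℏc)² × (1 GeV in J)⁻² = 3.88 × 10⁻³² m².
Convert the energy scale: 32.3 MeV⁻² = 3.23 × 10⁷ GeV⁻².
Result: 3.23 × 10⁷ × 3.88 × 10⁻³² = 1.25 × 10⁻²⁴ m².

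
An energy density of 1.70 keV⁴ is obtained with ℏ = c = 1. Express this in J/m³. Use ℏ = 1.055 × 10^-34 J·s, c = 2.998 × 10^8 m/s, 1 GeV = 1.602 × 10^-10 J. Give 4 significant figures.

3.539 × 10^13 J/m³

[E]/[L]³ = [E]⁴/(ℏc)³; restore (ℏc)⁻³.
1 GeV⁴ → 1/(ℏc)³ × (1 GeV in J)⁴ = 2.082 × 10^37 J/m³.
Convert the energy scale: 1.70 keV⁴ = 1.70 × 10^-24 GeV⁴.
Result: 1.70 × 10^-24 × 2.082 × 10^37 = 3.539 × 10^13 J/m³.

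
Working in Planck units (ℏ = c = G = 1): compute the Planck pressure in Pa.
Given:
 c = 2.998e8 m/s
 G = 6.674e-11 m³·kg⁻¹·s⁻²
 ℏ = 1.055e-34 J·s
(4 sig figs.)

Dimensional analysis gives p_P = c⁷/(ℏG²).
  = 2.177e59 / 4.699e-55
  = 4.632e113 Pa

4.632e113 Pa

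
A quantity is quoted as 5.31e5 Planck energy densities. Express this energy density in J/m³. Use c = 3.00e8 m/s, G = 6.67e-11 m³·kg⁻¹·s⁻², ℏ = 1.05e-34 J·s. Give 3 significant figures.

2.49e119 J/m³

One Planck energy density: u_P = c⁷/(ℏG²) = 4.68e113 J/m³.
5.31e5 × 4.68e113 J/m³ = 2.49e119 J/m³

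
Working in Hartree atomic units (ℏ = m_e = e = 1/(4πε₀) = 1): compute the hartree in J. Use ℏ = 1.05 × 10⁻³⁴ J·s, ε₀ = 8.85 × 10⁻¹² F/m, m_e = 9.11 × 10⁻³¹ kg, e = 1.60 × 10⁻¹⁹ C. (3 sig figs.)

The unique combination of the constants set to 1 with dimensions of energy is E_h = m_e e⁴/(4πε₀ℏ)².
  = 5.97 × 10⁻¹⁰⁶ / 1.36 × 10⁻⁸⁸
  = 4.38 × 10⁻¹⁸ J

4.38 × 10⁻¹⁸ J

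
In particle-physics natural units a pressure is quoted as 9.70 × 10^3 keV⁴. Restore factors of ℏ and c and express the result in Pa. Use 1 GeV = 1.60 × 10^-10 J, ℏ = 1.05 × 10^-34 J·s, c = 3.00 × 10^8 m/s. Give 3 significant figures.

Pressure is [E]/[L]³ = [E]⁴/(ℏc)³.
1 GeV⁴ → 1/(ℏc)³ × (1 GeV in J)⁴ = 2.10 × 10^37 Pa.
Convert the energy scale: 9.70 × 10^3 keV⁴ = 9.70 × 10^-21 GeV⁴.
Result: 9.70 × 10^-21 × 2.10 × 10^37 = 2.03 × 10^17 Pa.

2.03 × 10^17 Pa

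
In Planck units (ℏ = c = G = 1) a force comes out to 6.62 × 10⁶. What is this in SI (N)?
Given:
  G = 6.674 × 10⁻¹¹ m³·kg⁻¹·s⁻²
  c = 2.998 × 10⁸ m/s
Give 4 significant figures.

One Planck force: F_P = c⁴/G = 1.210 × 10⁴⁴ N.
6.62 × 10⁶ × 1.210 × 10⁴⁴ N = 8.013 × 10⁵⁰ N

8.013 × 10⁵⁰ N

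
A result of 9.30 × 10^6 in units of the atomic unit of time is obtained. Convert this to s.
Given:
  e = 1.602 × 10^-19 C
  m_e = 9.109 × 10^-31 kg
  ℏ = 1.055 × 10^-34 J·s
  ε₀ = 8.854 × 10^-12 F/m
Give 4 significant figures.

2.253 × 10^-10 s

One atomic unit of time: τ_au = (4πε₀)²ℏ³/(m_e e⁴) = 2.423 × 10^-17 s.
9.30 × 10^6 × 2.423 × 10^-17 s = 2.253 × 10^-10 s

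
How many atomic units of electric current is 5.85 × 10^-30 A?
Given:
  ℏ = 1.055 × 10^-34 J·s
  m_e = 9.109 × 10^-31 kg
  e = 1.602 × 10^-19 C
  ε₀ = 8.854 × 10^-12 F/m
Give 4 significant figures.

8.848 × 10^-28

atomic unit of electric current: I_au = e E_h/ℏ = m_e e⁵/((4πε₀)²ℏ³) = 6.612 × 10^-3 A.
5.85 × 10^-30 / 6.612 × 10^-3 = 8.848 × 10^-28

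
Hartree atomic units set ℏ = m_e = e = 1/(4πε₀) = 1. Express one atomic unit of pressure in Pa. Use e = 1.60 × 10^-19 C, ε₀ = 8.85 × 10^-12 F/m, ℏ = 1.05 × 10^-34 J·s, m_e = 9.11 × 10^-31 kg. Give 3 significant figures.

The unique combination of the constants set to 1 with dimensions of pressure is P_au = E_h/a₀³ = m_e⁴e¹⁰/((4πε₀)⁵ℏ⁸).
E_h = 4.38 × 10^-18 J
a₀ = 5.26 × 10^-11 m
E_h/a₀³ = 3.01 × 10^13 Pa

3.01 × 10^13 Pa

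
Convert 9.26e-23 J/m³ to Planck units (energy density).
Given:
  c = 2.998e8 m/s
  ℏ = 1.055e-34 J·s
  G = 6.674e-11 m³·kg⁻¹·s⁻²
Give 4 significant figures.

1.999e-136

Planck energy density: u_P = c⁷/(ℏG²) = 4.632e113 J/m³.
9.26e-23 / 4.632e113 = 1.999e-136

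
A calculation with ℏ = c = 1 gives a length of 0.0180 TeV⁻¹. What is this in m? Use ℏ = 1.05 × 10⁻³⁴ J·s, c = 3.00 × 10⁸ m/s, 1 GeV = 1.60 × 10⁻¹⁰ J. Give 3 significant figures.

A length is [E]⁻¹ in ℏ=c=1; restore one factor of ℏc.
1 GeV⁻¹ → ℏc × (1 GeV in J)⁻¹ = 1.97 × 10⁻¹⁶ m.
Convert the energy scale: 0.0180 TeV⁻¹ = 1.80 × 10⁻⁵ GeV⁻¹.
Result: 1.80 × 10⁻⁵ × 1.97 × 10⁻¹⁶ = 3.54 × 10⁻²¹ m.

3.54 × 10⁻²¹ m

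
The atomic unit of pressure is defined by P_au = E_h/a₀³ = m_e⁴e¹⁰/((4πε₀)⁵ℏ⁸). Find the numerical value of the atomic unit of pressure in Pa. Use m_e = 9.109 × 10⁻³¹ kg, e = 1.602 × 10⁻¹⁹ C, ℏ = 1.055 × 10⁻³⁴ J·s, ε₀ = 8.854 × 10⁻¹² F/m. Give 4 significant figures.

P_au = E_h/a₀³ = m_e⁴e¹⁰/((4πε₀)⁵ℏ⁸)
E_h = 4.354 × 10⁻¹⁸ J
a₀ = 5.297 × 10⁻¹¹ m
E_h/a₀³ = 2.929 × 10¹³ Pa

2.929 × 10¹³ Pa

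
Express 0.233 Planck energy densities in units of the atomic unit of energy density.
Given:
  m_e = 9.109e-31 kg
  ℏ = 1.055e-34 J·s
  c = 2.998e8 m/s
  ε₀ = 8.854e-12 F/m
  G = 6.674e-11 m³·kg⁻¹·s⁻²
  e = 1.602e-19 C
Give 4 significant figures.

Planck energy density: u_P = c⁷/(ℏG²) = 4.632e113 J/m³
atomic unit of energy density: u_au = E_h/a₀³ = m_e⁴e¹⁰/((4πε₀)⁵ℏ⁸) = 2.929e13 J/m³
0.233 × 4.632e113 / 2.929e13 = 3.685e99

3.685e99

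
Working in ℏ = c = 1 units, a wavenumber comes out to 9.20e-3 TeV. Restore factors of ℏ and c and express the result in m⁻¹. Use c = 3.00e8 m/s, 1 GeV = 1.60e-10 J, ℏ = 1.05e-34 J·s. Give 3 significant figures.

Inverse length is [E]/(ℏc).
1 GeV → 1/(ℏc) × (1 GeV in J) = 5.08e15 m⁻¹.
Convert the energy scale: 9.20e-3 TeV = 9.20 GeV.
Result: 9.20 × 5.08e15 = 4.67e16 m⁻¹.

4.67e16 m⁻¹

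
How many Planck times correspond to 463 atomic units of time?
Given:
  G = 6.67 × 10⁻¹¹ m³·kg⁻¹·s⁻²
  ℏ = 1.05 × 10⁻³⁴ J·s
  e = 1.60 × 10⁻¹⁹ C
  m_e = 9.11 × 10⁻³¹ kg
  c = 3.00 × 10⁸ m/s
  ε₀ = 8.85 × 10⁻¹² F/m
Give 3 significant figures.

2.07 × 10²⁹

atomic unit of time: τ_au = (4πε₀)²ℏ³/(m_e e⁴) = 2.40 × 10⁻¹⁷ s
Planck time: t_P = √(ℏG/c⁵) = 5.37 × 10⁻⁴⁴ s
463 × 2.40 × 10⁻¹⁷ / 5.37 × 10⁻⁴⁴ = 2.07 × 10²⁹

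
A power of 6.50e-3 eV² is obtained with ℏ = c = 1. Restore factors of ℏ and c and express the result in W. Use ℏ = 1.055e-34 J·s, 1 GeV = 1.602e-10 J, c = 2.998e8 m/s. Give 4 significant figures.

Power is [E]/[T] = [E]²/ℏ.
1 GeV² → 1/ℏ × (1 GeV in J)² = 2.433e14 W.
Convert the energy scale: 6.50e-3 eV² = 6.50e-21 GeV².
Result: 6.50e-21 × 2.433e14 = 1.581e-6 W.

1.581e-6 W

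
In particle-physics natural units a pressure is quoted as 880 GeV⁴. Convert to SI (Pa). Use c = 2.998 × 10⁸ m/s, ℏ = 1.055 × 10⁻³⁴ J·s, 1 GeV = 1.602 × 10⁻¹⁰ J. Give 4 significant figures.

1.832 × 10⁴⁰ Pa

Pressure is [E]/[L]³ = [E]⁴/(ℏc)³.
1 GeV⁴ → 1/(ℏc)³ × (1 GeV in J)⁴ = 2.082 × 10³⁷ Pa.
Result: 880 × 2.082 × 10³⁷ = 1.832 × 10⁴⁰ Pa.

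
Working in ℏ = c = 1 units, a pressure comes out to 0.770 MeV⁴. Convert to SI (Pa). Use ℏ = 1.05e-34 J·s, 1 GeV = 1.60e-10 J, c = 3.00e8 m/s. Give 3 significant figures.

1.61e25 Pa

Pressure is [E]/[L]³ = [E]⁴/(ℏc)³.
1 GeV⁴ → 1/(ℏc)³ × (1 GeV in J)⁴ = 2.10e37 Pa.
Convert the energy scale: 0.770 MeV⁴ = 7.70e-13 GeV⁴.
Result: 7.70e-13 × 2.10e37 = 1.61e25 Pa.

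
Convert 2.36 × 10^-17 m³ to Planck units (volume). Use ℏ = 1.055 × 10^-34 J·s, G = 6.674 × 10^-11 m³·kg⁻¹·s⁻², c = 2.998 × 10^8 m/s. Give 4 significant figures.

Planck volume: V_P = (ℏG/c³)^(3/2) = 4.224 × 10^-105 m³.
2.36 × 10^-17 / 4.224 × 10^-105 = 5.587 × 10^87

5.587 × 10^87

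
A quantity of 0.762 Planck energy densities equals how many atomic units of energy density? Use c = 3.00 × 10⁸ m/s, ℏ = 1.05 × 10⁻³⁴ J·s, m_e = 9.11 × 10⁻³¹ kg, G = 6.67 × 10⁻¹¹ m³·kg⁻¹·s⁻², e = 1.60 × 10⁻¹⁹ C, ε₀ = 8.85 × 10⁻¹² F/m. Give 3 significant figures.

Planck energy density: u_P = c⁷/(ℏG²) = 4.68 × 10¹¹³ J/m³
atomic unit of energy density: u_au = E_h/a₀³ = m_e⁴e¹⁰/((4πε₀)⁵ℏ⁸) = 3.01 × 10¹³ J/m³
0.762 × 4.68 × 10¹¹³ / 3.01 × 10¹³ = 1.18 × 10¹⁰⁰

1.18 × 10¹⁰⁰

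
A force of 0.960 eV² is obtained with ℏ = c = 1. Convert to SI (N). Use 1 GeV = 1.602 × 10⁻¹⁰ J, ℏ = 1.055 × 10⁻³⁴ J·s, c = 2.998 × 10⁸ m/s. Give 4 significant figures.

7.790 × 10⁻¹³ N

Force is [E]/[L] = [E]²/(ℏc); restore (ℏc)⁻¹.
1 GeV² → 1/(ℏc) × (1 GeV in J)² = 8.114 × 10⁵ N.
Convert the energy scale: 0.960 eV² = 9.60 × 10⁻¹⁹ GeV².
Result: 9.60 × 10⁻¹⁹ × 8.114 × 10⁵ = 7.790 × 10⁻¹³ N.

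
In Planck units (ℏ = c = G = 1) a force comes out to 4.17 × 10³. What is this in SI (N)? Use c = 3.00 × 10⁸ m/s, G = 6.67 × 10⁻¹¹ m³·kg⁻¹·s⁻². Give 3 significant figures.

One Planck force: F_P = c⁴/G = 1.21 × 10⁴⁴ N.
4.17 × 10³ × 1.21 × 10⁴⁴ N = 5.06 × 10⁴⁷ N

5.06 × 10⁴⁷ N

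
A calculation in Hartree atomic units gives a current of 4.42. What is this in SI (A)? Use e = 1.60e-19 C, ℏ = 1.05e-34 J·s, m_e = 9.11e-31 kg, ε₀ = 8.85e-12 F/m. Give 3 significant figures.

0.0295 A

One atomic unit of electric current: I_au = e E_h/ℏ = m_e e⁵/((4πε₀)²ℏ³) = 6.67e-3 A.
4.42 × 6.67e-3 A = 0.0295 A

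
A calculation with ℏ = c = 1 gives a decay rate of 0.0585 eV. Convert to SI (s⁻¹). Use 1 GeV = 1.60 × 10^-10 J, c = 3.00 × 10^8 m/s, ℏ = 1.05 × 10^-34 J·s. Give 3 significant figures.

A rate is [E]/ℏ; divide by ℏ.
1 GeV → 1/ℏ × (1 GeV in J) = 1.52 × 10^24 s⁻¹.
Convert the energy scale: 0.0585 eV = 5.85 × 10^-11 GeV.
Result: 5.85 × 10^-11 × 1.52 × 10^24 = 8.91 × 10^13 s⁻¹.

8.91 × 10^13 s⁻¹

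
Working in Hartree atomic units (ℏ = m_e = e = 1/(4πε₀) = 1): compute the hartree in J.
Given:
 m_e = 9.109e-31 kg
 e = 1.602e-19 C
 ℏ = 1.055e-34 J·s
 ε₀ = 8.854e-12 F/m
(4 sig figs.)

4.354e-18 J

From ℏ = m_e = e = 1/(4πε₀) = 1 the energy scale is E_h = m_e e⁴/(4πε₀ℏ)².
  = 6.000e-106 / 1.378e-88
  = 4.354e-18 J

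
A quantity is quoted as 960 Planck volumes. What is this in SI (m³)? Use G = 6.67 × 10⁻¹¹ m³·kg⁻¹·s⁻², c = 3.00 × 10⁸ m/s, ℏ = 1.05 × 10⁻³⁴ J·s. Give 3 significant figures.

4.01 × 10⁻¹⁰² m³

One Planck volume: V_P = (ℏG/c³)^(3/2) = 4.18 × 10⁻¹⁰⁵ m³.
960 × 4.18 × 10⁻¹⁰⁵ m³ = 4.01 × 10⁻¹⁰² m³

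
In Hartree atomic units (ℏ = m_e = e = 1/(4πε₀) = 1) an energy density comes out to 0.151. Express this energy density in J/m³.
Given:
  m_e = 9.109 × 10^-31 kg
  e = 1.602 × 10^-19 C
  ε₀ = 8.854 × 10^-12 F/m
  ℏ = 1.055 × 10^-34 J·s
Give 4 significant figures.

4.423 × 10^12 J/m³

One atomic unit of energy density: u_au = E_h/a₀³ = m_e⁴e¹⁰/((4πε₀)⁵ℏ⁸) = 2.929 × 10^13 J/m³.
0.151 × 2.929 × 10^13 J/m³ = 4.423 × 10^12 J/m³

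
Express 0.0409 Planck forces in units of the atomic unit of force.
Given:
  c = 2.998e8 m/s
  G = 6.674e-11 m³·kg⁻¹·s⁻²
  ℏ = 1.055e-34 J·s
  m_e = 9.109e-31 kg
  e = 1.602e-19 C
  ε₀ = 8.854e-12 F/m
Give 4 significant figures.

6.023e49

Planck force: F_P = c⁴/G = 1.210e44 N
atomic unit of force: F_au = E_h/a₀ = m_e²e⁶/((4πε₀)³ℏ⁴) = 8.220e-8 N
0.0409 × 1.210e44 / 8.220e-8 = 6.023e49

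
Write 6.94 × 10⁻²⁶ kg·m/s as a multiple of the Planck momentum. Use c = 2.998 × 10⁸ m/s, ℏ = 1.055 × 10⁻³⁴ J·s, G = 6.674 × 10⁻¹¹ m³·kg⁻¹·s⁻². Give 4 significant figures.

1.063 × 10⁻²⁶

Planck momentum: p_P = √(ℏc³/G) = 6.527 kg·m/s.
6.94 × 10⁻²⁶ / 6.527 = 1.063 × 10⁻²⁶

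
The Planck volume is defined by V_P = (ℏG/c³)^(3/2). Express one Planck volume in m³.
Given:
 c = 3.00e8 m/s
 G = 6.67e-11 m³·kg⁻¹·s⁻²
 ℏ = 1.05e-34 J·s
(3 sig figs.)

V_P = (ℏG/c³)^(3/2)
  = √(1.75e-209)
  = 4.18e-105 m³

4.18e-105 m³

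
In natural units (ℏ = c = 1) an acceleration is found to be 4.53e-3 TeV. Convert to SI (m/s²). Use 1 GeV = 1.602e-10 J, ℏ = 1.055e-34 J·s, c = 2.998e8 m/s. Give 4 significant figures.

2.062e33 m/s²

Acceleration is [L]/[T]² = c·[E]/ℏ.
1 GeV → c/ℏ × (1 GeV in J) = 4.552e32 m/s².
Convert the energy scale: 4.53e-3 TeV = 4.53 GeV.
Result: 4.53 × 4.552e32 = 2.062e33 m/s².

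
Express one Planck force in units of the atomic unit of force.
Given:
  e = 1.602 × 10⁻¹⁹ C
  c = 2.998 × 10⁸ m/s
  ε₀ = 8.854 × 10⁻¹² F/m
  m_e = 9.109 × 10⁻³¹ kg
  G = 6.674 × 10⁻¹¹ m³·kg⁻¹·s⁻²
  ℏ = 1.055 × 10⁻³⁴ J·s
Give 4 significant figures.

Planck force: F_P = c⁴/G = 1.210 × 10⁴⁴ N
atomic unit of force: F_au = E_h/a₀ = m_e²e⁶/((4πε₀)³ℏ⁴) = 8.220 × 10⁻⁸ N
ratio = 1.210 × 10⁴⁴ / 8.220 × 10⁻⁸ = 1.473 × 10⁵¹

1.473 × 10⁵¹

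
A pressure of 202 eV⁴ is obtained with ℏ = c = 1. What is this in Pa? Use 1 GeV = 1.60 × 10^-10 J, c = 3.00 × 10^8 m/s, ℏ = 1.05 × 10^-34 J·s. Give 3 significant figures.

4.24 × 10^3 Pa

Pressure is [E]/[L]³ = [E]⁴/(ℏc)³.
1 GeV⁴ → 1/(ℏc)³ × (1 GeV in J)⁴ = 2.10 × 10^37 Pa.
Convert the energy scale: 202 eV⁴ = 2.02 × 10^-34 GeV⁴.
Result: 2.02 × 10^-34 × 2.10 × 10^37 = 4.24 × 10^3 Pa.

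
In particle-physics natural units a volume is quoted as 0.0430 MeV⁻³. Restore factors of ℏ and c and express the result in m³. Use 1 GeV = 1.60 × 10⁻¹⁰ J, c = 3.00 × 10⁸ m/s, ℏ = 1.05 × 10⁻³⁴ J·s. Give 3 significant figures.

Volume is [L]³ = [E]⁻³·(ℏc)³.
1 GeV⁻³ → (ℏc)³ × (1 GeV in J)⁻³ = 7.63 × 10⁻⁴⁸ m³.
Convert the energy scale: 0.0430 MeV⁻³ = 4.30 × 10⁷ GeV⁻³.
Result: 4.30 × 10⁷ × 7.63 × 10⁻⁴⁸ = 3.28 × 10⁻⁴⁰ m³.

3.28 × 10⁻⁴⁰ m³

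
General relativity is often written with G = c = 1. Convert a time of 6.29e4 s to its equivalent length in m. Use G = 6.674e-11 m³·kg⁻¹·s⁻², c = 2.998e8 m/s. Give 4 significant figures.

1.886e13 m

Time → length via c.
6.29e4 s × (c) = 1.886e13 m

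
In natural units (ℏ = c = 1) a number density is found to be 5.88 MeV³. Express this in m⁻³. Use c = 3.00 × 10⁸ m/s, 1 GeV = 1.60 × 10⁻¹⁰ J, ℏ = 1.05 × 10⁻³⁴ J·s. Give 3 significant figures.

Number density is [L]⁻³ = [E]³/(ℏc)³.
1 GeV³ → 1/(ℏc)³ × (1 GeV in J)³ = 1.31 × 10⁴⁷ m⁻³.
Convert the energy scale: 5.88 MeV³ = 5.88 × 10⁻⁹ GeV³.
Result: 5.88 × 10⁻⁹ × 1.31 × 10⁴⁷ = 7.71 × 10³⁸ m⁻³.

7.71 × 10³⁸ m⁻³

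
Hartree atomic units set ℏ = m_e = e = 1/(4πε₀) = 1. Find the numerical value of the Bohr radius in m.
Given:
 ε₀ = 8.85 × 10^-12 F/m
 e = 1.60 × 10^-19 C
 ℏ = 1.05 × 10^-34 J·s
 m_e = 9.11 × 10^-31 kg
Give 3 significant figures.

5.26 × 10^-11 m

The unique combination of the constants set to 1 with dimensions of length is a₀ = 4πε₀ℏ²/(m_e e²).
  = 1.23 × 10^-78 / 2.33 × 10^-68
  = 5.26 × 10^-11 m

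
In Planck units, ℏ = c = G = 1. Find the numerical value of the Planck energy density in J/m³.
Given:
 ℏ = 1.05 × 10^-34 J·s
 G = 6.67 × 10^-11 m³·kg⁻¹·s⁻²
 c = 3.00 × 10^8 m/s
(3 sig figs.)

Dimensional analysis gives u_P = c⁷/(ℏG²).
  = 2.19 × 10^59 / 4.67 × 10^-55
  = 4.68 × 10^113 J/m³

4.68 × 10^113 J/m³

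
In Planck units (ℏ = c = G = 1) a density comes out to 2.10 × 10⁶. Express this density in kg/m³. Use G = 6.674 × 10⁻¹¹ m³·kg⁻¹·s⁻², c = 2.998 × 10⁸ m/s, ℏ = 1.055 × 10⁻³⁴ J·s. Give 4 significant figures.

1.082 × 10¹⁰³ kg/m³

One Planck density: ρ_P = c⁵/(ℏG²) = 5.154 × 10⁹⁶ kg/m³.
2.10 × 10⁶ × 5.154 × 10⁹⁶ kg/m³ = 1.082 × 10¹⁰³ kg/m³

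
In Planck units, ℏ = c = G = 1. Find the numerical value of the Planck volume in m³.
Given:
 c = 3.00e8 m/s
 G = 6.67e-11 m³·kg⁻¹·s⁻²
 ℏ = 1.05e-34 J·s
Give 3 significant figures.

The unique combination of the constants set to 1 with dimensions of volume is V_P = (ℏG/c³)^(3/2).
  = √(1.75e-209)
  = 4.18e-105 m³

4.18e-105 m³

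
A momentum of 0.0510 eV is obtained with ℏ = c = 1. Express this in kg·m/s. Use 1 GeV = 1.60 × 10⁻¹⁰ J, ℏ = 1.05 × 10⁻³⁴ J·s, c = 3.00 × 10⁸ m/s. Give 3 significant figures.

2.72 × 10⁻²⁹ kg·m/s

Momentum is [E]/c; divide by c.
1 GeV → 1/c × (1 GeV in J) = 5.33 × 10⁻¹⁹ kg·m/s.
Convert the energy scale: 0.0510 eV = 5.10 × 10⁻¹¹ GeV.
Result: 5.10 × 10⁻¹¹ × 5.33 × 10⁻¹⁹ = 2.72 × 10⁻²⁹ kg·m/s.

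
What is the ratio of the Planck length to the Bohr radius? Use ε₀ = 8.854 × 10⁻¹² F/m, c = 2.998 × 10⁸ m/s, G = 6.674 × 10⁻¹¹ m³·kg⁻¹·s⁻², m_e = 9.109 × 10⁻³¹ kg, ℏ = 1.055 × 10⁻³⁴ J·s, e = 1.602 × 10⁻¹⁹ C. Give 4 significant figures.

3.051 × 10⁻²⁵

Planck length: ℓ_P = √(ℏG/c³) = 1.616 × 10⁻³⁵ m
Bohr radius: a₀ = 4πε₀ℏ²/(m_e e²) = 5.297 × 10⁻¹¹ m
ratio = 1.616 × 10⁻³⁵ / 5.297 × 10⁻¹¹ = 3.051 × 10⁻²⁵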